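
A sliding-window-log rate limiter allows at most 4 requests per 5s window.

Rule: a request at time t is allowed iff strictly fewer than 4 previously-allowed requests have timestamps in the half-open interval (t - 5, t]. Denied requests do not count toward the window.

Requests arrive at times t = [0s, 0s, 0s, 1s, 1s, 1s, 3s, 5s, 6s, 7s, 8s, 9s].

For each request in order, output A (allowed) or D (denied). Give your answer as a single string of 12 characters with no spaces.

Answer: AAAADDDAAAAD

Derivation:
Tracking allowed requests in the window:
  req#1 t=0s: ALLOW
  req#2 t=0s: ALLOW
  req#3 t=0s: ALLOW
  req#4 t=1s: ALLOW
  req#5 t=1s: DENY
  req#6 t=1s: DENY
  req#7 t=3s: DENY
  req#8 t=5s: ALLOW
  req#9 t=6s: ALLOW
  req#10 t=7s: ALLOW
  req#11 t=8s: ALLOW
  req#12 t=9s: DENY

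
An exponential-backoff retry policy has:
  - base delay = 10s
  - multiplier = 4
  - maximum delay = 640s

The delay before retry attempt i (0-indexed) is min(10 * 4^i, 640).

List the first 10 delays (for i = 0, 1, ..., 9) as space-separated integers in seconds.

Answer: 10 40 160 640 640 640 640 640 640 640

Derivation:
Computing each delay:
  i=0: min(10*4^0, 640) = 10
  i=1: min(10*4^1, 640) = 40
  i=2: min(10*4^2, 640) = 160
  i=3: min(10*4^3, 640) = 640
  i=4: min(10*4^4, 640) = 640
  i=5: min(10*4^5, 640) = 640
  i=6: min(10*4^6, 640) = 640
  i=7: min(10*4^7, 640) = 640
  i=8: min(10*4^8, 640) = 640
  i=9: min(10*4^9, 640) = 640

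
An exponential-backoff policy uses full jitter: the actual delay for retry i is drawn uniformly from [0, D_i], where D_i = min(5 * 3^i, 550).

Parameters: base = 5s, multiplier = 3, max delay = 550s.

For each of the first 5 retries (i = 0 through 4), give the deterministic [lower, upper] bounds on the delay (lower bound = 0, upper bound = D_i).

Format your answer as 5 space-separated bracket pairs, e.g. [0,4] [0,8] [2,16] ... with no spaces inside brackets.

Answer: [0,5] [0,15] [0,45] [0,135] [0,405]

Derivation:
Computing bounds per retry:
  i=0: D_i=min(5*3^0,550)=5, bounds=[0,5]
  i=1: D_i=min(5*3^1,550)=15, bounds=[0,15]
  i=2: D_i=min(5*3^2,550)=45, bounds=[0,45]
  i=3: D_i=min(5*3^3,550)=135, bounds=[0,135]
  i=4: D_i=min(5*3^4,550)=405, bounds=[0,405]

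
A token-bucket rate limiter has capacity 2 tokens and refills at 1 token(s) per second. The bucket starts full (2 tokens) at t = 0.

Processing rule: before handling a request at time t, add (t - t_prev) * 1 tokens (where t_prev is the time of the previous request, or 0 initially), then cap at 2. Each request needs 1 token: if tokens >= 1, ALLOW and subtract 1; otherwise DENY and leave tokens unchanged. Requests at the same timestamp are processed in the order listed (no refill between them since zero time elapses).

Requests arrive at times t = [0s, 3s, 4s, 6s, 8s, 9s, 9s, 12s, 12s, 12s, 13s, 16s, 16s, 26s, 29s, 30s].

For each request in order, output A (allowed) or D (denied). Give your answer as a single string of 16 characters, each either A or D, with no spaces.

Answer: AAAAAAAAADAAAAAA

Derivation:
Simulating step by step:
  req#1 t=0s: ALLOW
  req#2 t=3s: ALLOW
  req#3 t=4s: ALLOW
  req#4 t=6s: ALLOW
  req#5 t=8s: ALLOW
  req#6 t=9s: ALLOW
  req#7 t=9s: ALLOW
  req#8 t=12s: ALLOW
  req#9 t=12s: ALLOW
  req#10 t=12s: DENY
  req#11 t=13s: ALLOW
  req#12 t=16s: ALLOW
  req#13 t=16s: ALLOW
  req#14 t=26s: ALLOW
  req#15 t=29s: ALLOW
  req#16 t=30s: ALLOW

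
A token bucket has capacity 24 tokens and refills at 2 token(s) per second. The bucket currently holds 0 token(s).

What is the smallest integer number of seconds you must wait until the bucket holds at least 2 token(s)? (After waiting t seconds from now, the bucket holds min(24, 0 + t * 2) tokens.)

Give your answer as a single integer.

Answer: 1

Derivation:
Need 0 + t * 2 >= 2, so t >= 2/2.
Smallest integer t = ceil(2/2) = 1.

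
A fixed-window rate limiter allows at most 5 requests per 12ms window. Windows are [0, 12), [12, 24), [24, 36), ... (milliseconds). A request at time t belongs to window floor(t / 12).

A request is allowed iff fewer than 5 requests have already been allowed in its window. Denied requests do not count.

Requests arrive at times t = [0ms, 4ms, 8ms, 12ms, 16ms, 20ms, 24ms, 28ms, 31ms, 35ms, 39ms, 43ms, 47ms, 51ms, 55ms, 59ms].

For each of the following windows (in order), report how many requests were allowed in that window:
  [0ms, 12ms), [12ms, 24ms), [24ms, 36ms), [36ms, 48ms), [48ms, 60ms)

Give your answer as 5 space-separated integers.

Processing requests:
  req#1 t=0ms (window 0): ALLOW
  req#2 t=4ms (window 0): ALLOW
  req#3 t=8ms (window 0): ALLOW
  req#4 t=12ms (window 1): ALLOW
  req#5 t=16ms (window 1): ALLOW
  req#6 t=20ms (window 1): ALLOW
  req#7 t=24ms (window 2): ALLOW
  req#8 t=28ms (window 2): ALLOW
  req#9 t=31ms (window 2): ALLOW
  req#10 t=35ms (window 2): ALLOW
  req#11 t=39ms (window 3): ALLOW
  req#12 t=43ms (window 3): ALLOW
  req#13 t=47ms (window 3): ALLOW
  req#14 t=51ms (window 4): ALLOW
  req#15 t=55ms (window 4): ALLOW
  req#16 t=59ms (window 4): ALLOW

Allowed counts by window: 3 3 4 3 3

Answer: 3 3 4 3 3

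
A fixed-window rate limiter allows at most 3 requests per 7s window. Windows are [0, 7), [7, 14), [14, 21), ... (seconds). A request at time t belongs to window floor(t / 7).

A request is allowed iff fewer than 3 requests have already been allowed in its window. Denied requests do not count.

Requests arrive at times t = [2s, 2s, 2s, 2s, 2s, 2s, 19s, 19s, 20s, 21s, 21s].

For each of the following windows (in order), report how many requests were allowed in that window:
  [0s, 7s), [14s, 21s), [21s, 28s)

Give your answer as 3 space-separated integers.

Answer: 3 3 2

Derivation:
Processing requests:
  req#1 t=2s (window 0): ALLOW
  req#2 t=2s (window 0): ALLOW
  req#3 t=2s (window 0): ALLOW
  req#4 t=2s (window 0): DENY
  req#5 t=2s (window 0): DENY
  req#6 t=2s (window 0): DENY
  req#7 t=19s (window 2): ALLOW
  req#8 t=19s (window 2): ALLOW
  req#9 t=20s (window 2): ALLOW
  req#10 t=21s (window 3): ALLOW
  req#11 t=21s (window 3): ALLOW

Allowed counts by window: 3 3 2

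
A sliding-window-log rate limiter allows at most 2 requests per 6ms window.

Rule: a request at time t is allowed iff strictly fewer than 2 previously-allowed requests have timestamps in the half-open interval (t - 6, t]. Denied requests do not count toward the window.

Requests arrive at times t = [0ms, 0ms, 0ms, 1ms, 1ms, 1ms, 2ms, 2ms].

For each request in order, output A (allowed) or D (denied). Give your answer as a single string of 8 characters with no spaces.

Answer: AADDDDDD

Derivation:
Tracking allowed requests in the window:
  req#1 t=0ms: ALLOW
  req#2 t=0ms: ALLOW
  req#3 t=0ms: DENY
  req#4 t=1ms: DENY
  req#5 t=1ms: DENY
  req#6 t=1ms: DENY
  req#7 t=2ms: DENY
  req#8 t=2ms: DENY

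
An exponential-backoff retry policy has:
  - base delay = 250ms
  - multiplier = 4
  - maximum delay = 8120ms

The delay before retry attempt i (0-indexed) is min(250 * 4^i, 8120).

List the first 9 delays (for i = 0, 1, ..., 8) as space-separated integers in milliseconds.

Answer: 250 1000 4000 8120 8120 8120 8120 8120 8120

Derivation:
Computing each delay:
  i=0: min(250*4^0, 8120) = 250
  i=1: min(250*4^1, 8120) = 1000
  i=2: min(250*4^2, 8120) = 4000
  i=3: min(250*4^3, 8120) = 8120
  i=4: min(250*4^4, 8120) = 8120
  i=5: min(250*4^5, 8120) = 8120
  i=6: min(250*4^6, 8120) = 8120
  i=7: min(250*4^7, 8120) = 8120
  i=8: min(250*4^8, 8120) = 8120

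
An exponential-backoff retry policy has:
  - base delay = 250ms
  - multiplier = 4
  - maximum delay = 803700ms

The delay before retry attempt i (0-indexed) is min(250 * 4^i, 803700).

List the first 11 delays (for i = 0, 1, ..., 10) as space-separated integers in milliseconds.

Computing each delay:
  i=0: min(250*4^0, 803700) = 250
  i=1: min(250*4^1, 803700) = 1000
  i=2: min(250*4^2, 803700) = 4000
  i=3: min(250*4^3, 803700) = 16000
  i=4: min(250*4^4, 803700) = 64000
  i=5: min(250*4^5, 803700) = 256000
  i=6: min(250*4^6, 803700) = 803700
  i=7: min(250*4^7, 803700) = 803700
  i=8: min(250*4^8, 803700) = 803700
  i=9: min(250*4^9, 803700) = 803700
  i=10: min(250*4^10, 803700) = 803700

Answer: 250 1000 4000 16000 64000 256000 803700 803700 803700 803700 803700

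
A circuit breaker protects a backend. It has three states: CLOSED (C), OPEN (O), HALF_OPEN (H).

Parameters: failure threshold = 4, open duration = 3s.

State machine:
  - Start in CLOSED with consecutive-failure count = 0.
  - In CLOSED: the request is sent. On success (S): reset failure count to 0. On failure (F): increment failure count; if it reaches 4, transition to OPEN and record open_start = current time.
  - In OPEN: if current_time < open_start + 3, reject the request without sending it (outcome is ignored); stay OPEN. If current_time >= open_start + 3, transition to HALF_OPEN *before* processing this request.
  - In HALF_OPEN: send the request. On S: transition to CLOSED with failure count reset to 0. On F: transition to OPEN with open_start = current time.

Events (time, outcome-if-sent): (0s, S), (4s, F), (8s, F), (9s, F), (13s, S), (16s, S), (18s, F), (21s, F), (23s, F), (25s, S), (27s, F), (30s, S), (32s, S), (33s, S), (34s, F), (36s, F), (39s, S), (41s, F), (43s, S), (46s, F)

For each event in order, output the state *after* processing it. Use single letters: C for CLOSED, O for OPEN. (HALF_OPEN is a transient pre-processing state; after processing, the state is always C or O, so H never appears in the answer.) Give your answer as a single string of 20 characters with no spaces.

Answer: CCCCCCCCCCCCCCCCCCCC

Derivation:
State after each event:
  event#1 t=0s outcome=S: state=CLOSED
  event#2 t=4s outcome=F: state=CLOSED
  event#3 t=8s outcome=F: state=CLOSED
  event#4 t=9s outcome=F: state=CLOSED
  event#5 t=13s outcome=S: state=CLOSED
  event#6 t=16s outcome=S: state=CLOSED
  event#7 t=18s outcome=F: state=CLOSED
  event#8 t=21s outcome=F: state=CLOSED
  event#9 t=23s outcome=F: state=CLOSED
  event#10 t=25s outcome=S: state=CLOSED
  event#11 t=27s outcome=F: state=CLOSED
  event#12 t=30s outcome=S: state=CLOSED
  event#13 t=32s outcome=S: state=CLOSED
  event#14 t=33s outcome=S: state=CLOSED
  event#15 t=34s outcome=F: state=CLOSED
  event#16 t=36s outcome=F: state=CLOSED
  event#17 t=39s outcome=S: state=CLOSED
  event#18 t=41s outcome=F: state=CLOSED
  event#19 t=43s outcome=S: state=CLOSED
  event#20 t=46s outcome=F: state=CLOSED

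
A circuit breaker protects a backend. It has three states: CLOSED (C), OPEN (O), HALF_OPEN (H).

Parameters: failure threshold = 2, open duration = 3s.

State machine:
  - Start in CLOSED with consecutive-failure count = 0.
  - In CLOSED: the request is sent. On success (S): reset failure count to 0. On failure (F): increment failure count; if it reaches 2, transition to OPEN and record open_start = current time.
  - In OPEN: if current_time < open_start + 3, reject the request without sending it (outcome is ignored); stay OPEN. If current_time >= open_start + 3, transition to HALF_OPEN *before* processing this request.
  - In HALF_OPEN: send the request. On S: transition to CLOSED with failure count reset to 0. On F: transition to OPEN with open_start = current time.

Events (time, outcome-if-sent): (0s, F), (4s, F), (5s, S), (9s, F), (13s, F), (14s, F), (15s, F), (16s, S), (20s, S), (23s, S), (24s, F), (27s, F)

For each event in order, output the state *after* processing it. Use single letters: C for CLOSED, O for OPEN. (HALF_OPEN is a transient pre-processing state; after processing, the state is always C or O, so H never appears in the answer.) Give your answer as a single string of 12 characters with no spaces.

Answer: COOOOOOCCCCO

Derivation:
State after each event:
  event#1 t=0s outcome=F: state=CLOSED
  event#2 t=4s outcome=F: state=OPEN
  event#3 t=5s outcome=S: state=OPEN
  event#4 t=9s outcome=F: state=OPEN
  event#5 t=13s outcome=F: state=OPEN
  event#6 t=14s outcome=F: state=OPEN
  event#7 t=15s outcome=F: state=OPEN
  event#8 t=16s outcome=S: state=CLOSED
  event#9 t=20s outcome=S: state=CLOSED
  event#10 t=23s outcome=S: state=CLOSED
  event#11 t=24s outcome=F: state=CLOSED
  event#12 t=27s outcome=F: state=OPEN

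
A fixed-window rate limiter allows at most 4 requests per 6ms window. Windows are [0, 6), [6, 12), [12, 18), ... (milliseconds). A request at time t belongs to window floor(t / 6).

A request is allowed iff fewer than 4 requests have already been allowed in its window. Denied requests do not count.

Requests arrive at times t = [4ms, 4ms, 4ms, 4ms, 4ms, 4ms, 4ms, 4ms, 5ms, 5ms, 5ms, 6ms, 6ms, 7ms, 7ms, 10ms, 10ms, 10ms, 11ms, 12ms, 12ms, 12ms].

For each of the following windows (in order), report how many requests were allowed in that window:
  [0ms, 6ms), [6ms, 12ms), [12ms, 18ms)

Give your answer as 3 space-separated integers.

Answer: 4 4 3

Derivation:
Processing requests:
  req#1 t=4ms (window 0): ALLOW
  req#2 t=4ms (window 0): ALLOW
  req#3 t=4ms (window 0): ALLOW
  req#4 t=4ms (window 0): ALLOW
  req#5 t=4ms (window 0): DENY
  req#6 t=4ms (window 0): DENY
  req#7 t=4ms (window 0): DENY
  req#8 t=4ms (window 0): DENY
  req#9 t=5ms (window 0): DENY
  req#10 t=5ms (window 0): DENY
  req#11 t=5ms (window 0): DENY
  req#12 t=6ms (window 1): ALLOW
  req#13 t=6ms (window 1): ALLOW
  req#14 t=7ms (window 1): ALLOW
  req#15 t=7ms (window 1): ALLOW
  req#16 t=10ms (window 1): DENY
  req#17 t=10ms (window 1): DENY
  req#18 t=10ms (window 1): DENY
  req#19 t=11ms (window 1): DENY
  req#20 t=12ms (window 2): ALLOW
  req#21 t=12ms (window 2): ALLOW
  req#22 t=12ms (window 2): ALLOW

Allowed counts by window: 4 4 3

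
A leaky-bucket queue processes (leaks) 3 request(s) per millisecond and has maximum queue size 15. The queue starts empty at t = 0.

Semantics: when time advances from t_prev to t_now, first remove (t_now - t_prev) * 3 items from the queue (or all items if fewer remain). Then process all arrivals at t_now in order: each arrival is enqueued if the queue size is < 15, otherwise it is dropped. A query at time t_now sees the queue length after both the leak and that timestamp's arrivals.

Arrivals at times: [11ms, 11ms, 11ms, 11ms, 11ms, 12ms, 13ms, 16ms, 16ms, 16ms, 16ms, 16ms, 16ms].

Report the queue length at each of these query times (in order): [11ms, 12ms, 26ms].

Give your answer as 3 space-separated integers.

Queue lengths at query times:
  query t=11ms: backlog = 5
  query t=12ms: backlog = 3
  query t=26ms: backlog = 0

Answer: 5 3 0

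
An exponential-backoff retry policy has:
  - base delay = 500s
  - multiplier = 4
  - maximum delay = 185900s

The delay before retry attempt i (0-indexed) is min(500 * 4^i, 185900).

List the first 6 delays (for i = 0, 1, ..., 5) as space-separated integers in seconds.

Computing each delay:
  i=0: min(500*4^0, 185900) = 500
  i=1: min(500*4^1, 185900) = 2000
  i=2: min(500*4^2, 185900) = 8000
  i=3: min(500*4^3, 185900) = 32000
  i=4: min(500*4^4, 185900) = 128000
  i=5: min(500*4^5, 185900) = 185900

Answer: 500 2000 8000 32000 128000 185900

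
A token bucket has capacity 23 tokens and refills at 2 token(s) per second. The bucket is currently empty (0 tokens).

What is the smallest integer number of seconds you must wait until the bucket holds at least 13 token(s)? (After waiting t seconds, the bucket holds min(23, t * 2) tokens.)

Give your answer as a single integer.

Need t * 2 >= 13, so t >= 13/2.
Smallest integer t = ceil(13/2) = 7.

Answer: 7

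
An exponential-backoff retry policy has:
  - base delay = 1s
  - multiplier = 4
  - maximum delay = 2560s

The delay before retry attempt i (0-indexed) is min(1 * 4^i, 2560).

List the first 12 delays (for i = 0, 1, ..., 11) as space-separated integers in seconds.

Answer: 1 4 16 64 256 1024 2560 2560 2560 2560 2560 2560

Derivation:
Computing each delay:
  i=0: min(1*4^0, 2560) = 1
  i=1: min(1*4^1, 2560) = 4
  i=2: min(1*4^2, 2560) = 16
  i=3: min(1*4^3, 2560) = 64
  i=4: min(1*4^4, 2560) = 256
  i=5: min(1*4^5, 2560) = 1024
  i=6: min(1*4^6, 2560) = 2560
  i=7: min(1*4^7, 2560) = 2560
  i=8: min(1*4^8, 2560) = 2560
  i=9: min(1*4^9, 2560) = 2560
  i=10: min(1*4^10, 2560) = 2560
  i=11: min(1*4^11, 2560) = 2560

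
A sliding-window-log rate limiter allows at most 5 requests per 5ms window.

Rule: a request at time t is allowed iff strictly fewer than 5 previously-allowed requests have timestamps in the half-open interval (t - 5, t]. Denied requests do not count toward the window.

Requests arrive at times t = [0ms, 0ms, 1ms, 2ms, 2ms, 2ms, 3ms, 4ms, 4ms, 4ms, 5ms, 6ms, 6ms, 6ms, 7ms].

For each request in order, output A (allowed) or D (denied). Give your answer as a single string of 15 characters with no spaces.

Tracking allowed requests in the window:
  req#1 t=0ms: ALLOW
  req#2 t=0ms: ALLOW
  req#3 t=1ms: ALLOW
  req#4 t=2ms: ALLOW
  req#5 t=2ms: ALLOW
  req#6 t=2ms: DENY
  req#7 t=3ms: DENY
  req#8 t=4ms: DENY
  req#9 t=4ms: DENY
  req#10 t=4ms: DENY
  req#11 t=5ms: ALLOW
  req#12 t=6ms: ALLOW
  req#13 t=6ms: ALLOW
  req#14 t=6ms: DENY
  req#15 t=7ms: ALLOW

Answer: AAAAADDDDDAAADA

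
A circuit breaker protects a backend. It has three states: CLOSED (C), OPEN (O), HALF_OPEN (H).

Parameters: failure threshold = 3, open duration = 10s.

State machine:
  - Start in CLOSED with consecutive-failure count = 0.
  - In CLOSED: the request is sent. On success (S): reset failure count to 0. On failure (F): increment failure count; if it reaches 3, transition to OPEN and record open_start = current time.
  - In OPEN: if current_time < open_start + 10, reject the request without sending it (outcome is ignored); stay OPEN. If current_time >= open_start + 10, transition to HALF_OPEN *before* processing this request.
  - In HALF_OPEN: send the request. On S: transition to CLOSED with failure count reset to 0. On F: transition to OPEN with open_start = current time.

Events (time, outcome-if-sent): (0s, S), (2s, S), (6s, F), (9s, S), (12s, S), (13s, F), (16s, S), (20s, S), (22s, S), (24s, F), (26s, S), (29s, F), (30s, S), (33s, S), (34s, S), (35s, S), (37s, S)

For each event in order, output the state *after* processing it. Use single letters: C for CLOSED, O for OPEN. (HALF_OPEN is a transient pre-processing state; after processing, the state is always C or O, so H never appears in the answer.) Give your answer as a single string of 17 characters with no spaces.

State after each event:
  event#1 t=0s outcome=S: state=CLOSED
  event#2 t=2s outcome=S: state=CLOSED
  event#3 t=6s outcome=F: state=CLOSED
  event#4 t=9s outcome=S: state=CLOSED
  event#5 t=12s outcome=S: state=CLOSED
  event#6 t=13s outcome=F: state=CLOSED
  event#7 t=16s outcome=S: state=CLOSED
  event#8 t=20s outcome=S: state=CLOSED
  event#9 t=22s outcome=S: state=CLOSED
  event#10 t=24s outcome=F: state=CLOSED
  event#11 t=26s outcome=S: state=CLOSED
  event#12 t=29s outcome=F: state=CLOSED
  event#13 t=30s outcome=S: state=CLOSED
  event#14 t=33s outcome=S: state=CLOSED
  event#15 t=34s outcome=S: state=CLOSED
  event#16 t=35s outcome=S: state=CLOSED
  event#17 t=37s outcome=S: state=CLOSED

Answer: CCCCCCCCCCCCCCCCC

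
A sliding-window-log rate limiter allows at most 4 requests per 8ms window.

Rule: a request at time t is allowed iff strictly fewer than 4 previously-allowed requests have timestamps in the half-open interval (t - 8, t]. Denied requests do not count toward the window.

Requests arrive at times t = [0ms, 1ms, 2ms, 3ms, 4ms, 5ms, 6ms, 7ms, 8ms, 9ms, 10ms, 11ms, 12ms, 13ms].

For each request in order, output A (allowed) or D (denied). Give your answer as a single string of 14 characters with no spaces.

Tracking allowed requests in the window:
  req#1 t=0ms: ALLOW
  req#2 t=1ms: ALLOW
  req#3 t=2ms: ALLOW
  req#4 t=3ms: ALLOW
  req#5 t=4ms: DENY
  req#6 t=5ms: DENY
  req#7 t=6ms: DENY
  req#8 t=7ms: DENY
  req#9 t=8ms: ALLOW
  req#10 t=9ms: ALLOW
  req#11 t=10ms: ALLOW
  req#12 t=11ms: ALLOW
  req#13 t=12ms: DENY
  req#14 t=13ms: DENY

Answer: AAAADDDDAAAADD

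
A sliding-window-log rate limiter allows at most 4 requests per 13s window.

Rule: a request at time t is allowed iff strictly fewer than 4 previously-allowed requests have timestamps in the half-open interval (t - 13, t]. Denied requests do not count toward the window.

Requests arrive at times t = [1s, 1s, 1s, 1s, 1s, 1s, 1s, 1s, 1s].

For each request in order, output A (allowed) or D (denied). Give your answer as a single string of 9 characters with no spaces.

Answer: AAAADDDDD

Derivation:
Tracking allowed requests in the window:
  req#1 t=1s: ALLOW
  req#2 t=1s: ALLOW
  req#3 t=1s: ALLOW
  req#4 t=1s: ALLOW
  req#5 t=1s: DENY
  req#6 t=1s: DENY
  req#7 t=1s: DENY
  req#8 t=1s: DENY
  req#9 t=1s: DENY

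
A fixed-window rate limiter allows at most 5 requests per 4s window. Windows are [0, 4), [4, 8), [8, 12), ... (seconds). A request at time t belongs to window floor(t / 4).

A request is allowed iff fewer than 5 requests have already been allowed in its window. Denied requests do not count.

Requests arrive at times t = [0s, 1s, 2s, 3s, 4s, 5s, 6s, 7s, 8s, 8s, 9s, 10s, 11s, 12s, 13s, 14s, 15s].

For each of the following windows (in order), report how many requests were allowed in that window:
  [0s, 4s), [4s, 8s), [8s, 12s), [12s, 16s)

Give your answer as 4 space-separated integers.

Answer: 4 4 5 4

Derivation:
Processing requests:
  req#1 t=0s (window 0): ALLOW
  req#2 t=1s (window 0): ALLOW
  req#3 t=2s (window 0): ALLOW
  req#4 t=3s (window 0): ALLOW
  req#5 t=4s (window 1): ALLOW
  req#6 t=5s (window 1): ALLOW
  req#7 t=6s (window 1): ALLOW
  req#8 t=7s (window 1): ALLOW
  req#9 t=8s (window 2): ALLOW
  req#10 t=8s (window 2): ALLOW
  req#11 t=9s (window 2): ALLOW
  req#12 t=10s (window 2): ALLOW
  req#13 t=11s (window 2): ALLOW
  req#14 t=12s (window 3): ALLOW
  req#15 t=13s (window 3): ALLOW
  req#16 t=14s (window 3): ALLOW
  req#17 t=15s (window 3): ALLOW

Allowed counts by window: 4 4 5 4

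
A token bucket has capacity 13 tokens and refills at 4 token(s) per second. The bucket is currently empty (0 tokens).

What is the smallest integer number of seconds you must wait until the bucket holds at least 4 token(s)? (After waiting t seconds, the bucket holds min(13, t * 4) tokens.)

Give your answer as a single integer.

Answer: 1

Derivation:
Need t * 4 >= 4, so t >= 4/4.
Smallest integer t = ceil(4/4) = 1.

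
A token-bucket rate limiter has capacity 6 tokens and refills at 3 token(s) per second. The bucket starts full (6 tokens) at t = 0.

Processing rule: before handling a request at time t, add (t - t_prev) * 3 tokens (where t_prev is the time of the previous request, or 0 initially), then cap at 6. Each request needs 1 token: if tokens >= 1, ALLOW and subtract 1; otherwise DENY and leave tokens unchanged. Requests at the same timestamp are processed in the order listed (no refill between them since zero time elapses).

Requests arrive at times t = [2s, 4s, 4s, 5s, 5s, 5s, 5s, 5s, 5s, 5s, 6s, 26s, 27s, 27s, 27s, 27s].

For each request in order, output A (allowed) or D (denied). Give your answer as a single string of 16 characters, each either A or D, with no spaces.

Answer: AAAAAAAAADAAAAAA

Derivation:
Simulating step by step:
  req#1 t=2s: ALLOW
  req#2 t=4s: ALLOW
  req#3 t=4s: ALLOW
  req#4 t=5s: ALLOW
  req#5 t=5s: ALLOW
  req#6 t=5s: ALLOW
  req#7 t=5s: ALLOW
  req#8 t=5s: ALLOW
  req#9 t=5s: ALLOW
  req#10 t=5s: DENY
  req#11 t=6s: ALLOW
  req#12 t=26s: ALLOW
  req#13 t=27s: ALLOW
  req#14 t=27s: ALLOW
  req#15 t=27s: ALLOW
  req#16 t=27s: ALLOW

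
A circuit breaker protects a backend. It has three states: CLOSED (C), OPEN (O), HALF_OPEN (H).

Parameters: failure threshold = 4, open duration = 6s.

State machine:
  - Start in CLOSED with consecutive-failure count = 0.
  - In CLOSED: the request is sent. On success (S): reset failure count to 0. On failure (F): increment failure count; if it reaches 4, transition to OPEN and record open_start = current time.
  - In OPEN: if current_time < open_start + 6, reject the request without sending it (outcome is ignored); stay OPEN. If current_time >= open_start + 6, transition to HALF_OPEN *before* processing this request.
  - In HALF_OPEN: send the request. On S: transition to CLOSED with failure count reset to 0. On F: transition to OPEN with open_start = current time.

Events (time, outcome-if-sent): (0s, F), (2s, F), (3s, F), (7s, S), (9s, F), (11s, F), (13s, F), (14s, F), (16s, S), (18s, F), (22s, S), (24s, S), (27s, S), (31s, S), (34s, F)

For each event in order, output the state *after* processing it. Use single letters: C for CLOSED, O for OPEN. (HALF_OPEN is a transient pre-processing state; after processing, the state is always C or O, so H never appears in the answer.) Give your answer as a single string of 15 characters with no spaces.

State after each event:
  event#1 t=0s outcome=F: state=CLOSED
  event#2 t=2s outcome=F: state=CLOSED
  event#3 t=3s outcome=F: state=CLOSED
  event#4 t=7s outcome=S: state=CLOSED
  event#5 t=9s outcome=F: state=CLOSED
  event#6 t=11s outcome=F: state=CLOSED
  event#7 t=13s outcome=F: state=CLOSED
  event#8 t=14s outcome=F: state=OPEN
  event#9 t=16s outcome=S: state=OPEN
  event#10 t=18s outcome=F: state=OPEN
  event#11 t=22s outcome=S: state=CLOSED
  event#12 t=24s outcome=S: state=CLOSED
  event#13 t=27s outcome=S: state=CLOSED
  event#14 t=31s outcome=S: state=CLOSED
  event#15 t=34s outcome=F: state=CLOSED

Answer: CCCCCCCOOOCCCCC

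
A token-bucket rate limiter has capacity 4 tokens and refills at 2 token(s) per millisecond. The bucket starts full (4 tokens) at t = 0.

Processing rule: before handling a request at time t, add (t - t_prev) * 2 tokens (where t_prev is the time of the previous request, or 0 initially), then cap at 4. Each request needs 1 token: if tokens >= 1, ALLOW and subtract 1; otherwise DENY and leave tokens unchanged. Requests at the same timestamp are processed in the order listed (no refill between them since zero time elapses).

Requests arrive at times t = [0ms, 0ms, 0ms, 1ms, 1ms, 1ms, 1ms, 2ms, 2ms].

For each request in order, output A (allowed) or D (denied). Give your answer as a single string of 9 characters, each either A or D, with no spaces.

Answer: AAAAAADAA

Derivation:
Simulating step by step:
  req#1 t=0ms: ALLOW
  req#2 t=0ms: ALLOW
  req#3 t=0ms: ALLOW
  req#4 t=1ms: ALLOW
  req#5 t=1ms: ALLOW
  req#6 t=1ms: ALLOW
  req#7 t=1ms: DENY
  req#8 t=2ms: ALLOW
  req#9 t=2ms: ALLOW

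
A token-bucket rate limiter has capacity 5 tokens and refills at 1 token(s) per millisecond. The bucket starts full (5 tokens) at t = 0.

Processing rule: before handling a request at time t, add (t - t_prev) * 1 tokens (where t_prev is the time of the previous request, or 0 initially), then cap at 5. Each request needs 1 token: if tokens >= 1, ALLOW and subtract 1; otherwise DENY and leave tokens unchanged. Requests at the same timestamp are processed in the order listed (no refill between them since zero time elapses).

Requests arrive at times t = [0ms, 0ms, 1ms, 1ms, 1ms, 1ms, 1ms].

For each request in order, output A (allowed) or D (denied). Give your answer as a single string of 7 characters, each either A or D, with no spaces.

Answer: AAAAAAD

Derivation:
Simulating step by step:
  req#1 t=0ms: ALLOW
  req#2 t=0ms: ALLOW
  req#3 t=1ms: ALLOW
  req#4 t=1ms: ALLOW
  req#5 t=1ms: ALLOW
  req#6 t=1ms: ALLOW
  req#7 t=1ms: DENY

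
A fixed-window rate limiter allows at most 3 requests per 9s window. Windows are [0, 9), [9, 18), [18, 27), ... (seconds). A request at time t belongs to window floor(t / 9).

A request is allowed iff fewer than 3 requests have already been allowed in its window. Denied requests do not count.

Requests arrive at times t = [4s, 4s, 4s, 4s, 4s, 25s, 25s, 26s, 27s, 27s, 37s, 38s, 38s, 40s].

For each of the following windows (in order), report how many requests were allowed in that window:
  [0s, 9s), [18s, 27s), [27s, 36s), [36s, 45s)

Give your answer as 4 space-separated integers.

Processing requests:
  req#1 t=4s (window 0): ALLOW
  req#2 t=4s (window 0): ALLOW
  req#3 t=4s (window 0): ALLOW
  req#4 t=4s (window 0): DENY
  req#5 t=4s (window 0): DENY
  req#6 t=25s (window 2): ALLOW
  req#7 t=25s (window 2): ALLOW
  req#8 t=26s (window 2): ALLOW
  req#9 t=27s (window 3): ALLOW
  req#10 t=27s (window 3): ALLOW
  req#11 t=37s (window 4): ALLOW
  req#12 t=38s (window 4): ALLOW
  req#13 t=38s (window 4): ALLOW
  req#14 t=40s (window 4): DENY

Allowed counts by window: 3 3 2 3

Answer: 3 3 2 3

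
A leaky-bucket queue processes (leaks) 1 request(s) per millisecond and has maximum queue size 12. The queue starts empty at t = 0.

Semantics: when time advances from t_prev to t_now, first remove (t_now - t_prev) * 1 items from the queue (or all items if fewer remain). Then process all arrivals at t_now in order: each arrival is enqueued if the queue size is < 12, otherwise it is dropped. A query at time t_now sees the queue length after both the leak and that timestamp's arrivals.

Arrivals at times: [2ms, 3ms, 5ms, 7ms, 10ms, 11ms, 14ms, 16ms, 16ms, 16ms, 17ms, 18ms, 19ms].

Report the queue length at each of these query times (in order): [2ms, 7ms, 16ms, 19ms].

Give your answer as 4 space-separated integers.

Answer: 1 1 3 3

Derivation:
Queue lengths at query times:
  query t=2ms: backlog = 1
  query t=7ms: backlog = 1
  query t=16ms: backlog = 3
  query t=19ms: backlog = 3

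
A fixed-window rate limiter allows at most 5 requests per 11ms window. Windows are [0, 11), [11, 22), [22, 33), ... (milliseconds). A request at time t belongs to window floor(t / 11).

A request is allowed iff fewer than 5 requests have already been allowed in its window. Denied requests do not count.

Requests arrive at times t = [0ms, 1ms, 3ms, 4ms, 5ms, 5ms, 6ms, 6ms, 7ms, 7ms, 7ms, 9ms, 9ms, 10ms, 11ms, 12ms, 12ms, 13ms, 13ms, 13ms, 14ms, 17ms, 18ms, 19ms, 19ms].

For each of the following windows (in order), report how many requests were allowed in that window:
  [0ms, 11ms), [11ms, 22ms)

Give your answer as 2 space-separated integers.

Answer: 5 5

Derivation:
Processing requests:
  req#1 t=0ms (window 0): ALLOW
  req#2 t=1ms (window 0): ALLOW
  req#3 t=3ms (window 0): ALLOW
  req#4 t=4ms (window 0): ALLOW
  req#5 t=5ms (window 0): ALLOW
  req#6 t=5ms (window 0): DENY
  req#7 t=6ms (window 0): DENY
  req#8 t=6ms (window 0): DENY
  req#9 t=7ms (window 0): DENY
  req#10 t=7ms (window 0): DENY
  req#11 t=7ms (window 0): DENY
  req#12 t=9ms (window 0): DENY
  req#13 t=9ms (window 0): DENY
  req#14 t=10ms (window 0): DENY
  req#15 t=11ms (window 1): ALLOW
  req#16 t=12ms (window 1): ALLOW
  req#17 t=12ms (window 1): ALLOW
  req#18 t=13ms (window 1): ALLOW
  req#19 t=13ms (window 1): ALLOW
  req#20 t=13ms (window 1): DENY
  req#21 t=14ms (window 1): DENY
  req#22 t=17ms (window 1): DENY
  req#23 t=18ms (window 1): DENY
  req#24 t=19ms (window 1): DENY
  req#25 t=19ms (window 1): DENY

Allowed counts by window: 5 5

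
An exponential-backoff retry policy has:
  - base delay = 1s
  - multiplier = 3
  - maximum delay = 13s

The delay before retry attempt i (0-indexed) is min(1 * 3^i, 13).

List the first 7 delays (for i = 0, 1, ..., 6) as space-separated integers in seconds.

Answer: 1 3 9 13 13 13 13

Derivation:
Computing each delay:
  i=0: min(1*3^0, 13) = 1
  i=1: min(1*3^1, 13) = 3
  i=2: min(1*3^2, 13) = 9
  i=3: min(1*3^3, 13) = 13
  i=4: min(1*3^4, 13) = 13
  i=5: min(1*3^5, 13) = 13
  i=6: min(1*3^6, 13) = 13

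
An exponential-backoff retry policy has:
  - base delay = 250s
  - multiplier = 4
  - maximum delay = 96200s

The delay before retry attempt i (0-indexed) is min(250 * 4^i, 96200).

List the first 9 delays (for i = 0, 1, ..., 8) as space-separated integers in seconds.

Answer: 250 1000 4000 16000 64000 96200 96200 96200 96200

Derivation:
Computing each delay:
  i=0: min(250*4^0, 96200) = 250
  i=1: min(250*4^1, 96200) = 1000
  i=2: min(250*4^2, 96200) = 4000
  i=3: min(250*4^3, 96200) = 16000
  i=4: min(250*4^4, 96200) = 64000
  i=5: min(250*4^5, 96200) = 96200
  i=6: min(250*4^6, 96200) = 96200
  i=7: min(250*4^7, 96200) = 96200
  i=8: min(250*4^8, 96200) = 96200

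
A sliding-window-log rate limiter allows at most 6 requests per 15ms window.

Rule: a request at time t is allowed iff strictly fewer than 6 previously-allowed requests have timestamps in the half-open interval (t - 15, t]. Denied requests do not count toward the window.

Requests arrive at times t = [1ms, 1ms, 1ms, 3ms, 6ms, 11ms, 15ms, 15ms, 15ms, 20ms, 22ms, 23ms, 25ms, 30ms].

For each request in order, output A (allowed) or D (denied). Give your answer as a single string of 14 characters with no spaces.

Answer: AAAAAADDDAAAAA

Derivation:
Tracking allowed requests in the window:
  req#1 t=1ms: ALLOW
  req#2 t=1ms: ALLOW
  req#3 t=1ms: ALLOW
  req#4 t=3ms: ALLOW
  req#5 t=6ms: ALLOW
  req#6 t=11ms: ALLOW
  req#7 t=15ms: DENY
  req#8 t=15ms: DENY
  req#9 t=15ms: DENY
  req#10 t=20ms: ALLOW
  req#11 t=22ms: ALLOW
  req#12 t=23ms: ALLOW
  req#13 t=25ms: ALLOW
  req#14 t=30ms: ALLOW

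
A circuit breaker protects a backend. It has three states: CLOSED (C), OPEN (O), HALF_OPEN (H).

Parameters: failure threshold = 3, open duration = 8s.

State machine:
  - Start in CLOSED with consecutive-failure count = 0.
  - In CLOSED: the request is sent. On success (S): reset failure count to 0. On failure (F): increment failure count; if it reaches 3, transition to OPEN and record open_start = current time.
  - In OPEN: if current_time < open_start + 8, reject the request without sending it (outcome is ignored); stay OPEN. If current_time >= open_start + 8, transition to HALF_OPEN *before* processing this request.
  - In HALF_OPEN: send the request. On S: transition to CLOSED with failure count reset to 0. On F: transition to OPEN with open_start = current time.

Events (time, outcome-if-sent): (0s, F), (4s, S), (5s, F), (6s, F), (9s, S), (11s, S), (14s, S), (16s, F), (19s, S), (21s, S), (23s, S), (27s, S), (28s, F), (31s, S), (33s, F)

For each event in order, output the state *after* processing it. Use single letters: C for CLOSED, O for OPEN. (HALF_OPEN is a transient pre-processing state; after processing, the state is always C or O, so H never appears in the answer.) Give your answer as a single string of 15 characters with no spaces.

State after each event:
  event#1 t=0s outcome=F: state=CLOSED
  event#2 t=4s outcome=S: state=CLOSED
  event#3 t=5s outcome=F: state=CLOSED
  event#4 t=6s outcome=F: state=CLOSED
  event#5 t=9s outcome=S: state=CLOSED
  event#6 t=11s outcome=S: state=CLOSED
  event#7 t=14s outcome=S: state=CLOSED
  event#8 t=16s outcome=F: state=CLOSED
  event#9 t=19s outcome=S: state=CLOSED
  event#10 t=21s outcome=S: state=CLOSED
  event#11 t=23s outcome=S: state=CLOSED
  event#12 t=27s outcome=S: state=CLOSED
  event#13 t=28s outcome=F: state=CLOSED
  event#14 t=31s outcome=S: state=CLOSED
  event#15 t=33s outcome=F: state=CLOSED

Answer: CCCCCCCCCCCCCCC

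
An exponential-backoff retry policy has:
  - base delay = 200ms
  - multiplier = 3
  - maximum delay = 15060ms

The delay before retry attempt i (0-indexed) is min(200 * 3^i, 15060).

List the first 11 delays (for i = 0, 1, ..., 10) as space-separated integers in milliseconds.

Answer: 200 600 1800 5400 15060 15060 15060 15060 15060 15060 15060

Derivation:
Computing each delay:
  i=0: min(200*3^0, 15060) = 200
  i=1: min(200*3^1, 15060) = 600
  i=2: min(200*3^2, 15060) = 1800
  i=3: min(200*3^3, 15060) = 5400
  i=4: min(200*3^4, 15060) = 15060
  i=5: min(200*3^5, 15060) = 15060
  i=6: min(200*3^6, 15060) = 15060
  i=7: min(200*3^7, 15060) = 15060
  i=8: min(200*3^8, 15060) = 15060
  i=9: min(200*3^9, 15060) = 15060
  i=10: min(200*3^10, 15060) = 15060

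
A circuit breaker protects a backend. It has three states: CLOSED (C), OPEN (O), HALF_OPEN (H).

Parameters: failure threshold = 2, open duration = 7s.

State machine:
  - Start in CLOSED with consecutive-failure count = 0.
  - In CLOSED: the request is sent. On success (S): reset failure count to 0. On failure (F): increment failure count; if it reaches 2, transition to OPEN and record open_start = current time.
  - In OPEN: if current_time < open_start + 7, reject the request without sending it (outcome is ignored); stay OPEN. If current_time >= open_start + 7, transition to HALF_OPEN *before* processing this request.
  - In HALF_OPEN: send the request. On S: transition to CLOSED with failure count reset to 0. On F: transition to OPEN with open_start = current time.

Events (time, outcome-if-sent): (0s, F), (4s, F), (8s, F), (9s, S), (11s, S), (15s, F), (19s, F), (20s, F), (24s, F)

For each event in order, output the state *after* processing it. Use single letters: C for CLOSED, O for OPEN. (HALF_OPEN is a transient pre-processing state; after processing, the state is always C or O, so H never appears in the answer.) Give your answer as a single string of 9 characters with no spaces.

State after each event:
  event#1 t=0s outcome=F: state=CLOSED
  event#2 t=4s outcome=F: state=OPEN
  event#3 t=8s outcome=F: state=OPEN
  event#4 t=9s outcome=S: state=OPEN
  event#5 t=11s outcome=S: state=CLOSED
  event#6 t=15s outcome=F: state=CLOSED
  event#7 t=19s outcome=F: state=OPEN
  event#8 t=20s outcome=F: state=OPEN
  event#9 t=24s outcome=F: state=OPEN

Answer: COOOCCOOO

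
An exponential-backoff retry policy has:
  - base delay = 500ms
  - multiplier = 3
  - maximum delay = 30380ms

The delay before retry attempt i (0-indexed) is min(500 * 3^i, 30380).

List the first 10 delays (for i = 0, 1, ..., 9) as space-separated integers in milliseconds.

Computing each delay:
  i=0: min(500*3^0, 30380) = 500
  i=1: min(500*3^1, 30380) = 1500
  i=2: min(500*3^2, 30380) = 4500
  i=3: min(500*3^3, 30380) = 13500
  i=4: min(500*3^4, 30380) = 30380
  i=5: min(500*3^5, 30380) = 30380
  i=6: min(500*3^6, 30380) = 30380
  i=7: min(500*3^7, 30380) = 30380
  i=8: min(500*3^8, 30380) = 30380
  i=9: min(500*3^9, 30380) = 30380

Answer: 500 1500 4500 13500 30380 30380 30380 30380 30380 30380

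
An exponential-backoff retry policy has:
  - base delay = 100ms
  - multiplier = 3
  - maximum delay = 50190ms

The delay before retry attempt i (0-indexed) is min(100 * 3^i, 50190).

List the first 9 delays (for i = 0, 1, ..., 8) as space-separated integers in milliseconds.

Answer: 100 300 900 2700 8100 24300 50190 50190 50190

Derivation:
Computing each delay:
  i=0: min(100*3^0, 50190) = 100
  i=1: min(100*3^1, 50190) = 300
  i=2: min(100*3^2, 50190) = 900
  i=3: min(100*3^3, 50190) = 2700
  i=4: min(100*3^4, 50190) = 8100
  i=5: min(100*3^5, 50190) = 24300
  i=6: min(100*3^6, 50190) = 50190
  i=7: min(100*3^7, 50190) = 50190
  i=8: min(100*3^8, 50190) = 50190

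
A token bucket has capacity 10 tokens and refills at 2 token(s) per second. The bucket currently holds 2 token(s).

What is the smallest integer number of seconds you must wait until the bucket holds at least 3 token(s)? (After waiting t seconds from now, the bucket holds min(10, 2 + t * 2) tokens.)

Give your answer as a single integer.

Answer: 1

Derivation:
Need 2 + t * 2 >= 3, so t >= 1/2.
Smallest integer t = ceil(1/2) = 1.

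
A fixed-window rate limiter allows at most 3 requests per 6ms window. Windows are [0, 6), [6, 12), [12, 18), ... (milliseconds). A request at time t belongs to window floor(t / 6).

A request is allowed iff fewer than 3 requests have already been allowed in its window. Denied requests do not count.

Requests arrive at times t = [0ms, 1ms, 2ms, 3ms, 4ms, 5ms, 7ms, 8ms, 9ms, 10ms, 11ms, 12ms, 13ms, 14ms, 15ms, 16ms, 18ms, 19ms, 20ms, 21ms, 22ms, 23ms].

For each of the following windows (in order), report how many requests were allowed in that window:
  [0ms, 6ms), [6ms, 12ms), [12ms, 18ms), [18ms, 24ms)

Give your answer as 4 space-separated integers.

Answer: 3 3 3 3

Derivation:
Processing requests:
  req#1 t=0ms (window 0): ALLOW
  req#2 t=1ms (window 0): ALLOW
  req#3 t=2ms (window 0): ALLOW
  req#4 t=3ms (window 0): DENY
  req#5 t=4ms (window 0): DENY
  req#6 t=5ms (window 0): DENY
  req#7 t=7ms (window 1): ALLOW
  req#8 t=8ms (window 1): ALLOW
  req#9 t=9ms (window 1): ALLOW
  req#10 t=10ms (window 1): DENY
  req#11 t=11ms (window 1): DENY
  req#12 t=12ms (window 2): ALLOW
  req#13 t=13ms (window 2): ALLOW
  req#14 t=14ms (window 2): ALLOW
  req#15 t=15ms (window 2): DENY
  req#16 t=16ms (window 2): DENY
  req#17 t=18ms (window 3): ALLOW
  req#18 t=19ms (window 3): ALLOW
  req#19 t=20ms (window 3): ALLOW
  req#20 t=21ms (window 3): DENY
  req#21 t=22ms (window 3): DENY
  req#22 t=23ms (window 3): DENY

Allowed counts by window: 3 3 3 3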